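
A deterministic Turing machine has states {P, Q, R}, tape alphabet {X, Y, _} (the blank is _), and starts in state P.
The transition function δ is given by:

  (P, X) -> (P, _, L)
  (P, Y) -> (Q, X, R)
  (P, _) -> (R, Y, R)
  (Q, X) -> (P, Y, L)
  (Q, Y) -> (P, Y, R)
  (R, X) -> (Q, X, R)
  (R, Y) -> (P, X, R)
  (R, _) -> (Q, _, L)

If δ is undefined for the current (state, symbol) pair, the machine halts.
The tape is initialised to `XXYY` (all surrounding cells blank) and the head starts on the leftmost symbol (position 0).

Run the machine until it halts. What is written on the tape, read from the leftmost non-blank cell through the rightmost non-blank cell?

YYXYX

state=P head=0 tape=_[X]XYY_   (P,X)→(P,_,L)
state=P head=-1 tape=[_]_XYY_   (P,_)→(R,Y,R)
state=R head=0 tape=Y[_]XYY_   (R,_)→(Q,_,L)
state=Q head=-1 tape=[Y]_XYY_   (Q,Y)→(P,Y,R)
state=P head=0 tape=Y[_]XYY_   (P,_)→(R,Y,R)
state=R head=1 tape=YY[X]YY_   (R,X)→(Q,X,R)
state=Q head=2 tape=YYX[Y]Y_   (Q,Y)→(P,Y,R)
state=P head=3 tape=YYXY[Y]_   (P,Y)→(Q,X,R)
state=Q head=4 tape=YYXYX[_]
The non-blank tape span at halt is YYXYX.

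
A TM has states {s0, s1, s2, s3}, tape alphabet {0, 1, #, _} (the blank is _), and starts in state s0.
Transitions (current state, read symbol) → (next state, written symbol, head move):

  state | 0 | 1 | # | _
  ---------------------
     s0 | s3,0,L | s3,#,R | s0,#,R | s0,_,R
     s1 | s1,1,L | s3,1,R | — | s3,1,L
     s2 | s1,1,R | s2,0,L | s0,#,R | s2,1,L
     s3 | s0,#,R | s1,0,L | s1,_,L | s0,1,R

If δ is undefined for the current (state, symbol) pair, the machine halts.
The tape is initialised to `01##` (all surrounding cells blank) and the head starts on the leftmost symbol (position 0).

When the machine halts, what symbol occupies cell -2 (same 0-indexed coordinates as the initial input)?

s0 | ___[0]1##   read 0 → write 0, move L, go to s3
s3 | __[_]01##   read _ → write 1, move R, go to s0
s0 | __1[0]1##   read 0 → write 0, move L, go to s3
s3 | __[1]01##   read 1 → write 0, move L, go to s1
s1 | _[_]001##   read _ → write 1, move L, go to s3
s3 | [_]1001##   read _ → write 1, move R, go to s0
s0 | 1[1]001##   read 1 → write #, move R, go to s3
s3 | 1#[0]01##   read 0 → write #, move R, go to s0
s0 | 1##[0]1##   read 0 → write 0, move L, go to s3
s3 | 1#[#]01##   read # → write _, move L, go to s1
s1 | 1[#]_01##
Cell -2 holds # when M halts.

#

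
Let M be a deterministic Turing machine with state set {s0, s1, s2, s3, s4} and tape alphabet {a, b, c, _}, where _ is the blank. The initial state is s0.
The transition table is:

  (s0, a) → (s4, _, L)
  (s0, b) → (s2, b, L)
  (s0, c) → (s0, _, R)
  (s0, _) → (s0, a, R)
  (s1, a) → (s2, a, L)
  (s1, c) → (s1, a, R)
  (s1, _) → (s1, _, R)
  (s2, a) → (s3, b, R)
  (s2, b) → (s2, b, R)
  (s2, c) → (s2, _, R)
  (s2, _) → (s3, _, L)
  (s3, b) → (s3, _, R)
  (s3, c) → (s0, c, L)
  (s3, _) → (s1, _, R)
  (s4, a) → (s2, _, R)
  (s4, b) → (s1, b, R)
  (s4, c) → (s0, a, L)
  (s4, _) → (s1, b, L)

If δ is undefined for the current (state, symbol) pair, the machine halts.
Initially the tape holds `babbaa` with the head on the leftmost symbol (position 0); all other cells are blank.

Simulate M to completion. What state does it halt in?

s1

s0 | __[b]abbaa   read b → write b, move L, go to s2
s2 | _[_]babbaa   read _ → write _, move L, go to s3
s3 | [_]_babbaa   read _ → write _, move R, go to s1
s1 | _[_]babbaa   read _ → write _, move R, go to s1
s1 | __[b]abbaa
No transition is defined for (s1, b); M halts in state s1.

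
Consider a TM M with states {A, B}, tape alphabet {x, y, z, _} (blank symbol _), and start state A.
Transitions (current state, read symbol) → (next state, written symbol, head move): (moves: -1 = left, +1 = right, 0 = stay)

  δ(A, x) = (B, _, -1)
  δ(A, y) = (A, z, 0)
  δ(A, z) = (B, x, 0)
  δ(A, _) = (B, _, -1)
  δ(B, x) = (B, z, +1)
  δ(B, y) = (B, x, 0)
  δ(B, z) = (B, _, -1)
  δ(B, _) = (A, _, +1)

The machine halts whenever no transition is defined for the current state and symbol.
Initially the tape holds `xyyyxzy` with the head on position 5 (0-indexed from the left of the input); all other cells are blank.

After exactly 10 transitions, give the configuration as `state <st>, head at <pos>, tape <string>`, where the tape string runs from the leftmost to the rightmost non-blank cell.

state B, head at 7, tape xyyyxzz

A | xyyyx[z]y__   read z → write x, move 0, go to B
B | xyyyx[x]y__   read x → write z, move +1, go to B
B | xyyyxz[y]__   read y → write x, move 0, go to B
B | xyyyxz[x]__   read x → write z, move +1, go to B
B | xyyyxzz[_]_   read _ → write _, move +1, go to A
A | xyyyxzz_[_]   read _ → write _, move -1, go to B
B | xyyyxzz[_]_   read _ → write _, move +1, go to A
A | xyyyxzz_[_]   read _ → write _, move -1, go to B
B | xyyyxzz[_]_   read _ → write _, move +1, go to A
A | xyyyxzz_[_]   read _ → write _, move -1, go to B
B | xyyyxzz[_]_
After 10 steps: state B, head at 7, tape xyyyxzz.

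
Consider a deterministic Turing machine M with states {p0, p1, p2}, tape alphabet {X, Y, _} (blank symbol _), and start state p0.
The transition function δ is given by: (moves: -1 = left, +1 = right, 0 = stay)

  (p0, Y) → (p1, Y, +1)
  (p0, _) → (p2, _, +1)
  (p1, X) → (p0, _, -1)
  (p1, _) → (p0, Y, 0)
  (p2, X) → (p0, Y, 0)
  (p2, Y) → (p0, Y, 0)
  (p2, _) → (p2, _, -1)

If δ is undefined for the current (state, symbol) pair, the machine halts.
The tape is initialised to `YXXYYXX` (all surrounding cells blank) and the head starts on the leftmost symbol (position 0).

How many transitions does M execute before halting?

9

state=p0 head=0 tape=[Y]XXYYXX   (p0,Y)→(p1,Y,+1)
state=p1 head=1 tape=Y[X]XYYXX   (p1,X)→(p0,_,-1)
state=p0 head=0 tape=[Y]_XYYXX   (p0,Y)→(p1,Y,+1)
state=p1 head=1 tape=Y[_]XYYXX   (p1,_)→(p0,Y,0)
state=p0 head=1 tape=Y[Y]XYYXX   (p0,Y)→(p1,Y,+1)
state=p1 head=2 tape=YY[X]YYXX   (p1,X)→(p0,_,-1)
state=p0 head=1 tape=Y[Y]_YYXX   (p0,Y)→(p1,Y,+1)
state=p1 head=2 tape=YY[_]YYXX   (p1,_)→(p0,Y,0)
state=p0 head=2 tape=YY[Y]YYXX   (p0,Y)→(p1,Y,+1)
state=p1 head=3 tape=YYY[Y]YXX
M halts after 9 transitions.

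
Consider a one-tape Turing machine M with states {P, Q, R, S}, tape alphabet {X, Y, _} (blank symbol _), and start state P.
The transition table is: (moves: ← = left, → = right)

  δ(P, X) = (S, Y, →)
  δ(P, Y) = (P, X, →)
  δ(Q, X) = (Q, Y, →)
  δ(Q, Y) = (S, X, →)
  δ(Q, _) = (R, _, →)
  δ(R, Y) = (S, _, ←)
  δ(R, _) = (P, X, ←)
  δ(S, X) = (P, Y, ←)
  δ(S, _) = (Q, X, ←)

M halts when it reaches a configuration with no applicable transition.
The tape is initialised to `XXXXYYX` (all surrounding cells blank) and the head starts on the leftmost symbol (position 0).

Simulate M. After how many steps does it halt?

P | [X]XXXYYX_   read X → write Y, move →, go to S
S | Y[X]XXYYX_   read X → write Y, move ←, go to P
P | [Y]YXXYYX_   read Y → write X, move →, go to P
P | X[Y]XXYYX_   read Y → write X, move →, go to P
P | XX[X]XYYX_   read X → write Y, move →, go to S
S | XXY[X]YYX_   read X → write Y, move ←, go to P
P | XX[Y]YYYX_   read Y → write X, move →, go to P
P | XXX[Y]YYX_   read Y → write X, move →, go to P
P | XXXX[Y]YX_   read Y → write X, move →, go to P
P | XXXXX[Y]X_   read Y → write X, move →, go to P
P | XXXXXX[X]_   read X → write Y, move →, go to S
S | XXXXXXY[_]   read _ → write X, move ←, go to Q
Q | XXXXXX[Y]X   read Y → write X, move →, go to S
S | XXXXXXX[X]   read X → write Y, move ←, go to P
P | XXXXXX[X]Y   read X → write Y, move →, go to S
S | XXXXXXY[Y]
M halts after 15 transitions.

15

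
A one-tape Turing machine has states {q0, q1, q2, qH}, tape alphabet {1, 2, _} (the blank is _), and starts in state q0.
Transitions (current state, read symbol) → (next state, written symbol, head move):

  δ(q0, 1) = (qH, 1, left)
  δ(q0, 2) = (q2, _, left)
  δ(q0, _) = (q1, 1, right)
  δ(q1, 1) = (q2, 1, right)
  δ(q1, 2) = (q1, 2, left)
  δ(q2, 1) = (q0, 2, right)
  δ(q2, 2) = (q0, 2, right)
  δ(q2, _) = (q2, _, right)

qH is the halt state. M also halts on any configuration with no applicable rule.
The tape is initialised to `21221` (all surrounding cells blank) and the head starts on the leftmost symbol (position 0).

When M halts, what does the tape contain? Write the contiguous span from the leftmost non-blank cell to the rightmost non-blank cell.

2121

q0 | _[2]1221   read 2 → write _, move left, go to q2
q2 | [_]_1221   read _ → write _, move right, go to q2
q2 | _[_]1221   read _ → write _, move right, go to q2
q2 | __[1]221   read 1 → write 2, move right, go to q0
q0 | __2[2]21   read 2 → write _, move left, go to q2
q2 | __[2]_21   read 2 → write 2, move right, go to q0
q0 | __2[_]21   read _ → write 1, move right, go to q1
q1 | __21[2]1   read 2 → write 2, move left, go to q1
q1 | __2[1]21   read 1 → write 1, move right, go to q2
q2 | __21[2]1   read 2 → write 2, move right, go to q0
q0 | __212[1]   read 1 → write 1, move left, go to qH
qH | __21[2]1
The non-blank tape span at halt is 2121.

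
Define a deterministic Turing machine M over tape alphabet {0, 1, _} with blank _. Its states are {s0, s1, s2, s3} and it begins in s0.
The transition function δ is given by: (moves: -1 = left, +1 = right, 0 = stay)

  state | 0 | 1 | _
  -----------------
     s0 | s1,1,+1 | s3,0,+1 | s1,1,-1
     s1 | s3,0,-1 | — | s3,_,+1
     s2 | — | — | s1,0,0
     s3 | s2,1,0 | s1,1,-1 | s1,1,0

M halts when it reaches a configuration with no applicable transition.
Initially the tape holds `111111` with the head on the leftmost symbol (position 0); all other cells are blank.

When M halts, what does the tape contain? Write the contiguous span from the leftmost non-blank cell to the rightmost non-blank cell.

1011111

state=s0 head=0 tape=_[1]11111   (s0,1)→(s3,0,+1)
state=s3 head=1 tape=_0[1]1111   (s3,1)→(s1,1,-1)
state=s1 head=0 tape=_[0]11111   (s1,0)→(s3,0,-1)
state=s3 head=-1 tape=[_]011111   (s3,_)→(s1,1,0)
state=s1 head=-1 tape=[1]011111
The non-blank tape span at halt is 1011111.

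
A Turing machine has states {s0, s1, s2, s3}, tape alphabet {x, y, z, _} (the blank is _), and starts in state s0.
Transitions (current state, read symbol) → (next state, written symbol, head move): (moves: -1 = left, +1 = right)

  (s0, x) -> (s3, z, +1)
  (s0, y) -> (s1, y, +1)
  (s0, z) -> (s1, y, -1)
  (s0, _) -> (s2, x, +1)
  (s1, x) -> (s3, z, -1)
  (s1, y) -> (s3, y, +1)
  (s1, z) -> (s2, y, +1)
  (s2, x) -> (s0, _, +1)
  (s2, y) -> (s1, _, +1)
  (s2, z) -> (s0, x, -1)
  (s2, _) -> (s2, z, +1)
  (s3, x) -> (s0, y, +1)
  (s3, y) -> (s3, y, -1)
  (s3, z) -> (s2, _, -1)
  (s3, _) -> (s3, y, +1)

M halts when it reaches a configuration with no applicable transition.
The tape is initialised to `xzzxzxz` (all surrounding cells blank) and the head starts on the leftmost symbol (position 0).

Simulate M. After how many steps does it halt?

state=s0 head=0 tape=_[x]zzxzxz   (s0,x)→(s3,z,+1)
state=s3 head=1 tape=_z[z]zxzxz   (s3,z)→(s2,_,-1)
state=s2 head=0 tape=_[z]_zxzxz   (s2,z)→(s0,x,-1)
state=s0 head=-1 tape=[_]x_zxzxz   (s0,_)→(s2,x,+1)
state=s2 head=0 tape=x[x]_zxzxz   (s2,x)→(s0,_,+1)
state=s0 head=1 tape=x_[_]zxzxz   (s0,_)→(s2,x,+1)
state=s2 head=2 tape=x_x[z]xzxz   (s2,z)→(s0,x,-1)
state=s0 head=1 tape=x_[x]xxzxz   (s0,x)→(s3,z,+1)
state=s3 head=2 tape=x_z[x]xzxz   (s3,x)→(s0,y,+1)
state=s0 head=3 tape=x_zy[x]zxz   (s0,x)→(s3,z,+1)
state=s3 head=4 tape=x_zyz[z]xz   (s3,z)→(s2,_,-1)
state=s2 head=3 tape=x_zy[z]_xz   (s2,z)→(s0,x,-1)
state=s0 head=2 tape=x_z[y]x_xz   (s0,y)→(s1,y,+1)
state=s1 head=3 tape=x_zy[x]_xz   (s1,x)→(s3,z,-1)
state=s3 head=2 tape=x_z[y]z_xz   (s3,y)→(s3,y,-1)
state=s3 head=1 tape=x_[z]yz_xz   (s3,z)→(s2,_,-1)
state=s2 head=0 tape=x[_]_yz_xz   (s2,_)→(s2,z,+1)
state=s2 head=1 tape=xz[_]yz_xz   (s2,_)→(s2,z,+1)
state=s2 head=2 tape=xzz[y]z_xz   (s2,y)→(s1,_,+1)
state=s1 head=3 tape=xzz_[z]_xz   (s1,z)→(s2,y,+1)
state=s2 head=4 tape=xzz_y[_]xz   (s2,_)→(s2,z,+1)
state=s2 head=5 tape=xzz_yz[x]z   (s2,x)→(s0,_,+1)
state=s0 head=6 tape=xzz_yz_[z]   (s0,z)→(s1,y,-1)
state=s1 head=5 tape=xzz_yz[_]y
M halts after 23 transitions.

23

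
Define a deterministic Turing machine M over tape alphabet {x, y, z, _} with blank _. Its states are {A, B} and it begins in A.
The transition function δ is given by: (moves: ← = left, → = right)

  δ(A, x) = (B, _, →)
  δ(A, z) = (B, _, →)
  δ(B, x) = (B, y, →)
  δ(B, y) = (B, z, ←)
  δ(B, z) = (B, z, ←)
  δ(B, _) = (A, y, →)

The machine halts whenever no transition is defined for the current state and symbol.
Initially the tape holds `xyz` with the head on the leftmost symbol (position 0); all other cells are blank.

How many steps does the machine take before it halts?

8

A | [x]yz__   read x → write _, move →, go to B
B | _[y]z__   read y → write z, move ←, go to B
B | [_]zz__   read _ → write y, move →, go to A
A | y[z]z__   read z → write _, move →, go to B
B | y_[z]__   read z → write z, move ←, go to B
B | y[_]z__   read _ → write y, move →, go to A
A | yy[z]__   read z → write _, move →, go to B
B | yy_[_]_   read _ → write y, move →, go to A
A | yy_y[_]
M halts after 8 transitions.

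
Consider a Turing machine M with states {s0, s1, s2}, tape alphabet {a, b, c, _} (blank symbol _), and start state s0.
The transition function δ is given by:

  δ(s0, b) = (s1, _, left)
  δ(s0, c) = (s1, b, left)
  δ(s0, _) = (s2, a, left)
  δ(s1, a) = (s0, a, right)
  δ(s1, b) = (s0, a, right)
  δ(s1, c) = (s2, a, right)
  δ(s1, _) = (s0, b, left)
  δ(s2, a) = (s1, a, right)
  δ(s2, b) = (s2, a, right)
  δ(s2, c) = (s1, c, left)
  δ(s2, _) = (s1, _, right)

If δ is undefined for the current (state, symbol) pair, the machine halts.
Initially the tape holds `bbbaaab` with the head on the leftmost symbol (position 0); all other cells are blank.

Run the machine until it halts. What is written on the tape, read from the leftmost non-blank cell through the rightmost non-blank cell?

aaaaaaaab

state=s0 head=0 tape=___[b]bbaaab   (s0,b)→(s1,_,left)
state=s1 head=-1 tape=__[_]_bbaaab   (s1,_)→(s0,b,left)
state=s0 head=-2 tape=_[_]b_bbaaab   (s0,_)→(s2,a,left)
state=s2 head=-3 tape=[_]ab_bbaaab   (s2,_)→(s1,_,right)
state=s1 head=-2 tape=_[a]b_bbaaab   (s1,a)→(s0,a,right)
state=s0 head=-1 tape=_a[b]_bbaaab   (s0,b)→(s1,_,left)
state=s1 head=-2 tape=_[a]__bbaaab   (s1,a)→(s0,a,right)
state=s0 head=-1 tape=_a[_]_bbaaab   (s0,_)→(s2,a,left)
state=s2 head=-2 tape=_[a]a_bbaaab   (s2,a)→(s1,a,right)
state=s1 head=-1 tape=_a[a]_bbaaab   (s1,a)→(s0,a,right)
state=s0 head=0 tape=_aa[_]bbaaab   (s0,_)→(s2,a,left)
state=s2 head=-1 tape=_a[a]abbaaab   (s2,a)→(s1,a,right)
state=s1 head=0 tape=_aa[a]bbaaab   (s1,a)→(s0,a,right)
state=s0 head=1 tape=_aaa[b]baaab   (s0,b)→(s1,_,left)
state=s1 head=0 tape=_aa[a]_baaab   (s1,a)→(s0,a,right)
state=s0 head=1 tape=_aaa[_]baaab   (s0,_)→(s2,a,left)
state=s2 head=0 tape=_aa[a]abaaab   (s2,a)→(s1,a,right)
state=s1 head=1 tape=_aaa[a]baaab   (s1,a)→(s0,a,right)
state=s0 head=2 tape=_aaaa[b]aaab   (s0,b)→(s1,_,left)
state=s1 head=1 tape=_aaa[a]_aaab   (s1,a)→(s0,a,right)
state=s0 head=2 tape=_aaaa[_]aaab   (s0,_)→(s2,a,left)
state=s2 head=1 tape=_aaa[a]aaaab   (s2,a)→(s1,a,right)
state=s1 head=2 tape=_aaaa[a]aaab   (s1,a)→(s0,a,right)
state=s0 head=3 tape=_aaaaa[a]aab
The non-blank tape span at halt is aaaaaaaab.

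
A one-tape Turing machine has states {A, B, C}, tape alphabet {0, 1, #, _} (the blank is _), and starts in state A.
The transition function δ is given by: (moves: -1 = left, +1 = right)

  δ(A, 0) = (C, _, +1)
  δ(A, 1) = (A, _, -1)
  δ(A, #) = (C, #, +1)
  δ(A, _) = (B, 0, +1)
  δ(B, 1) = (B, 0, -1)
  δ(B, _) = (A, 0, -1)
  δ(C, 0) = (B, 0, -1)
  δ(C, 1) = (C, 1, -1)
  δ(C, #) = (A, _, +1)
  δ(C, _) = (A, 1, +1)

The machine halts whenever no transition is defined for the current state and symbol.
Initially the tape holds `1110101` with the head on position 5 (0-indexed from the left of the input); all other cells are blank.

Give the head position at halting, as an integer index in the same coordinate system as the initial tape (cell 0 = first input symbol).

-1

state=A head=5 tape=__11101[0]1   (A,0)→(C,_,+1)
state=C head=6 tape=__11101_[1]   (C,1)→(C,1,-1)
state=C head=5 tape=__11101[_]1   (C,_)→(A,1,+1)
state=A head=6 tape=__111011[1]   (A,1)→(A,_,-1)
state=A head=5 tape=__11101[1]_   (A,1)→(A,_,-1)
state=A head=4 tape=__1110[1]__   (A,1)→(A,_,-1)
state=A head=3 tape=__111[0]___   (A,0)→(C,_,+1)
state=C head=4 tape=__111_[_]__   (C,_)→(A,1,+1)
state=A head=5 tape=__111_1[_]_   (A,_)→(B,0,+1)
state=B head=6 tape=__111_10[_]   (B,_)→(A,0,-1)
state=A head=5 tape=__111_1[0]0   (A,0)→(C,_,+1)
state=C head=6 tape=__111_1_[0]   (C,0)→(B,0,-1)
state=B head=5 tape=__111_1[_]0   (B,_)→(A,0,-1)
state=A head=4 tape=__111_[1]00   (A,1)→(A,_,-1)
state=A head=3 tape=__111[_]_00   (A,_)→(B,0,+1)
state=B head=4 tape=__1110[_]00   (B,_)→(A,0,-1)
state=A head=3 tape=__111[0]000   (A,0)→(C,_,+1)
state=C head=4 tape=__111_[0]00   (C,0)→(B,0,-1)
state=B head=3 tape=__111[_]000   (B,_)→(A,0,-1)
state=A head=2 tape=__11[1]0000   (A,1)→(A,_,-1)
state=A head=1 tape=__1[1]_0000   (A,1)→(A,_,-1)
state=A head=0 tape=__[1]__0000   (A,1)→(A,_,-1)
state=A head=-1 tape=_[_]___0000   (A,_)→(B,0,+1)
state=B head=0 tape=_0[_]__0000   (B,_)→(A,0,-1)
state=A head=-1 tape=_[0]0__0000   (A,0)→(C,_,+1)
state=C head=0 tape=__[0]__0000   (C,0)→(B,0,-1)
state=B head=-1 tape=_[_]0__0000   (B,_)→(A,0,-1)
state=A head=-2 tape=[_]00__0000   (A,_)→(B,0,+1)
state=B head=-1 tape=0[0]0__0000
At halt the head is at cell -1.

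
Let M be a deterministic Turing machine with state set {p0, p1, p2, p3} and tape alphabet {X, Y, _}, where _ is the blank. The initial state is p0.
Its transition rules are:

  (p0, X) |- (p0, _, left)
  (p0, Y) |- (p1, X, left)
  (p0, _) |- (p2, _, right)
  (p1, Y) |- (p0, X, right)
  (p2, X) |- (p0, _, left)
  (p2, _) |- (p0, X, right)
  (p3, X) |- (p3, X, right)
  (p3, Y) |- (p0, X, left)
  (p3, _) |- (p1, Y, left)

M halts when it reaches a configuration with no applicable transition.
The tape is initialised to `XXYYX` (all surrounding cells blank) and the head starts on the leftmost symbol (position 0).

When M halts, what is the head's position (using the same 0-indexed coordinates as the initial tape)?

state=p0 head=0 tape=_[X]XYYX   (p0,X)→(p0,_,left)
state=p0 head=-1 tape=[_]_XYYX   (p0,_)→(p2,_,right)
state=p2 head=0 tape=_[_]XYYX   (p2,_)→(p0,X,right)
state=p0 head=1 tape=_X[X]YYX   (p0,X)→(p0,_,left)
state=p0 head=0 tape=_[X]_YYX   (p0,X)→(p0,_,left)
state=p0 head=-1 tape=[_]__YYX   (p0,_)→(p2,_,right)
state=p2 head=0 tape=_[_]_YYX   (p2,_)→(p0,X,right)
state=p0 head=1 tape=_X[_]YYX   (p0,_)→(p2,_,right)
state=p2 head=2 tape=_X_[Y]YX
At halt the head is at cell 2.

2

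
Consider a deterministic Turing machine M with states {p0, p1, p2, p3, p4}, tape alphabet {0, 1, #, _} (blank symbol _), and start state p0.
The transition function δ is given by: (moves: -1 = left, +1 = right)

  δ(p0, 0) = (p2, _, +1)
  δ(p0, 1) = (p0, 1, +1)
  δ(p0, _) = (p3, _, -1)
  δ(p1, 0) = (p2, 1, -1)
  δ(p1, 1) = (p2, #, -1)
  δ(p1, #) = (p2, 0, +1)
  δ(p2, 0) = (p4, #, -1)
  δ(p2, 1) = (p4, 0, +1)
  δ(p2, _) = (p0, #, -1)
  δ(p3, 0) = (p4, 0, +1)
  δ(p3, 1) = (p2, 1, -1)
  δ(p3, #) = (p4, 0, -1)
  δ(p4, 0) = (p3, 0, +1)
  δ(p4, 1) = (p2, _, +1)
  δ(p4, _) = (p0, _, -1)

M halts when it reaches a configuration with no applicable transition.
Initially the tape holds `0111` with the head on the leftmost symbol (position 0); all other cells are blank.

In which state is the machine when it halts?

state=p0 head=0 tape=[0]111_   (p0,0)→(p2,_,+1)
state=p2 head=1 tape=_[1]11_   (p2,1)→(p4,0,+1)
state=p4 head=2 tape=_0[1]1_   (p4,1)→(p2,_,+1)
state=p2 head=3 tape=_0_[1]_   (p2,1)→(p4,0,+1)
state=p4 head=4 tape=_0_0[_]   (p4,_)→(p0,_,-1)
state=p0 head=3 tape=_0_[0]_   (p0,0)→(p2,_,+1)
state=p2 head=4 tape=_0__[_]   (p2,_)→(p0,#,-1)
state=p0 head=3 tape=_0_[_]#   (p0,_)→(p3,_,-1)
state=p3 head=2 tape=_0[_]_#
No transition is defined for (p3, _); M halts in state p3.

p3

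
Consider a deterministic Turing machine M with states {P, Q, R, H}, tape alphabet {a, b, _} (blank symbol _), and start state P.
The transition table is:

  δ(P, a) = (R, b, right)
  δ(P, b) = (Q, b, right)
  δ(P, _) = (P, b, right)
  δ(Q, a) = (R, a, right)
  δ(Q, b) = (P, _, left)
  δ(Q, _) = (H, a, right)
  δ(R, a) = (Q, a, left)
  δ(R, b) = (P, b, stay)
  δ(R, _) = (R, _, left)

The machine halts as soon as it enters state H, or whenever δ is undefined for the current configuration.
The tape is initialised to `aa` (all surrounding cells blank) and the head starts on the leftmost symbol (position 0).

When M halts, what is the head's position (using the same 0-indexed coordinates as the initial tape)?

3

state=P head=0 tape=_[a]a__   (P,a)→(R,b,right)
state=R head=1 tape=_b[a]__   (R,a)→(Q,a,left)
state=Q head=0 tape=_[b]a__   (Q,b)→(P,_,left)
state=P head=-1 tape=[_]_a__   (P,_)→(P,b,right)
state=P head=0 tape=b[_]a__   (P,_)→(P,b,right)
state=P head=1 tape=bb[a]__   (P,a)→(R,b,right)
state=R head=2 tape=bbb[_]_   (R,_)→(R,_,left)
state=R head=1 tape=bb[b]__   (R,b)→(P,b,stay)
state=P head=1 tape=bb[b]__   (P,b)→(Q,b,right)
state=Q head=2 tape=bbb[_]_   (Q,_)→(H,a,right)
state=H head=3 tape=bbba[_]
At halt the head is at cell 3.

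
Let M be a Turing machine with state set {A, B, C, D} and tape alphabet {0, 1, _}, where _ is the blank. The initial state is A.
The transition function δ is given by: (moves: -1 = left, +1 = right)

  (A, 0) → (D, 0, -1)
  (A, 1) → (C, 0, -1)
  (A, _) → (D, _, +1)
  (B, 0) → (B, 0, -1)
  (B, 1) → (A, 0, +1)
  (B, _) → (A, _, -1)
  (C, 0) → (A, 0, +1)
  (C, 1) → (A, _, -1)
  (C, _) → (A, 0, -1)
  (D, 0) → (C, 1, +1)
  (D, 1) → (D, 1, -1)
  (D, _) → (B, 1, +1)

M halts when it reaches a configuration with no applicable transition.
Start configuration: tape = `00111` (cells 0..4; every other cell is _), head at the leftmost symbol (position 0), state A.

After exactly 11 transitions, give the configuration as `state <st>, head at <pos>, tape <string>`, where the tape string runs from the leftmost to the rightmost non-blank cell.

state=A head=0 tape=_[0]0111   (A,0)→(D,0,-1)
state=D head=-1 tape=[_]00111   (D,_)→(B,1,+1)
state=B head=0 tape=1[0]0111   (B,0)→(B,0,-1)
state=B head=-1 tape=[1]00111   (B,1)→(A,0,+1)
state=A head=0 tape=0[0]0111   (A,0)→(D,0,-1)
state=D head=-1 tape=[0]00111   (D,0)→(C,1,+1)
state=C head=0 tape=1[0]0111   (C,0)→(A,0,+1)
state=A head=1 tape=10[0]111   (A,0)→(D,0,-1)
state=D head=0 tape=1[0]0111   (D,0)→(C,1,+1)
state=C head=1 tape=11[0]111   (C,0)→(A,0,+1)
state=A head=2 tape=110[1]11   (A,1)→(C,0,-1)
state=C head=1 tape=11[0]011
After 11 steps: state C, head at 1, tape 110011.

state C, head at 1, tape 110011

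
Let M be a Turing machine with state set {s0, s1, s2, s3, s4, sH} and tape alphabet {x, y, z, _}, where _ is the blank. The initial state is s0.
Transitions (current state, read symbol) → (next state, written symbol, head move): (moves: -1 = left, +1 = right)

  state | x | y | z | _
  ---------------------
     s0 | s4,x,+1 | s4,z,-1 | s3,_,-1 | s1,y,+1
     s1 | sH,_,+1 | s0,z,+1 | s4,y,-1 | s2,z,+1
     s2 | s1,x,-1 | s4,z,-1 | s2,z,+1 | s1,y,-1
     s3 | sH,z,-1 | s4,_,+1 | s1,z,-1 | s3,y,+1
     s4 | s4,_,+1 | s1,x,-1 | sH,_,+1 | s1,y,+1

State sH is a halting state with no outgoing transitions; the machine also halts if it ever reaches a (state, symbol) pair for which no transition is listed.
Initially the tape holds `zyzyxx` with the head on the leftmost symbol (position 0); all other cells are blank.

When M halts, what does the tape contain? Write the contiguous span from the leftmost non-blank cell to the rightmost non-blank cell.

state=s0 head=0 tape=_[z]yzyxx   (s0,z)→(s3,_,-1)
state=s3 head=-1 tape=[_]_yzyxx   (s3,_)→(s3,y,+1)
state=s3 head=0 tape=y[_]yzyxx   (s3,_)→(s3,y,+1)
state=s3 head=1 tape=yy[y]zyxx   (s3,y)→(s4,_,+1)
state=s4 head=2 tape=yy_[z]yxx   (s4,z)→(sH,_,+1)
state=sH head=3 tape=yy__[y]xx
The non-blank tape span at halt is yy__yxx.

yy__yxx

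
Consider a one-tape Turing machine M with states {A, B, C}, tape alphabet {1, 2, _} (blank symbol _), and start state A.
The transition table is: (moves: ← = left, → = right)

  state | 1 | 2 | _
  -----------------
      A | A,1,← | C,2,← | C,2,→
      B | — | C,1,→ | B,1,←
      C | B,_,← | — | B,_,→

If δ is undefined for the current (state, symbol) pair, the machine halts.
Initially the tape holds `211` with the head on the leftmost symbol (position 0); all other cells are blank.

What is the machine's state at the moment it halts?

B

A | _[2]11   read 2 → write 2, move ←, go to C
C | [_]211   read _ → write _, move →, go to B
B | _[2]11   read 2 → write 1, move →, go to C
C | _1[1]1   read 1 → write _, move ←, go to B
B | _[1]_1
No transition is defined for (B, 1); M halts in state B.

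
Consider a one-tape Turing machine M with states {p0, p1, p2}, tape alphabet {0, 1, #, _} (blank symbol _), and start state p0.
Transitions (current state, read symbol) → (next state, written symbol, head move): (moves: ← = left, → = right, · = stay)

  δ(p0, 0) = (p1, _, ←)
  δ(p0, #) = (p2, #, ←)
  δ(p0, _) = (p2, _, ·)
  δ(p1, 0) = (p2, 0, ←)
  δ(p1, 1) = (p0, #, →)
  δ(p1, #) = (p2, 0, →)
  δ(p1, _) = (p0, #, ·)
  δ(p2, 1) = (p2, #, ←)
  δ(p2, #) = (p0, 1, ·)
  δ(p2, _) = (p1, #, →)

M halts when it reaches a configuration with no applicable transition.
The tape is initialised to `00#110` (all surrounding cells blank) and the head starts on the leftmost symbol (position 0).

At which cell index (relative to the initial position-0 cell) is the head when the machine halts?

0

p0 | __[0]0#110   read 0 → write _, move ←, go to p1
p1 | _[_]_0#110   read _ → write #, move ·, go to p0
p0 | _[#]_0#110   read # → write #, move ←, go to p2
p2 | [_]#_0#110   read _ → write #, move →, go to p1
p1 | #[#]_0#110   read # → write 0, move →, go to p2
p2 | #0[_]0#110   read _ → write #, move →, go to p1
p1 | #0#[0]#110   read 0 → write 0, move ←, go to p2
p2 | #0[#]0#110   read # → write 1, move ·, go to p0
p0 | #0[1]0#110
At halt the head is at cell 0.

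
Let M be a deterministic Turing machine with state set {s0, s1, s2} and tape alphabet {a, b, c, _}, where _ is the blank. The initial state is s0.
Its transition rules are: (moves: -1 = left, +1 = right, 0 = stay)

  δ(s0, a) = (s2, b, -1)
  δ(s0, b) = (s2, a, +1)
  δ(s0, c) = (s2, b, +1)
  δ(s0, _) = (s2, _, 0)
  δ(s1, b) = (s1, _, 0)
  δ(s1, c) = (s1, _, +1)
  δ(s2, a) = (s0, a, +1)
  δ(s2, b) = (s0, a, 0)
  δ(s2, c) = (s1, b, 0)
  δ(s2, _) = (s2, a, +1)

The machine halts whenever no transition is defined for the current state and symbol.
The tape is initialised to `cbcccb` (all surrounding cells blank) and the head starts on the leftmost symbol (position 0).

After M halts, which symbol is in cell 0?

s0 | _[c]bcccb   read c → write b, move +1, go to s2
s2 | _b[b]cccb   read b → write a, move 0, go to s0
s0 | _b[a]cccb   read a → write b, move -1, go to s2
s2 | _[b]bcccb   read b → write a, move 0, go to s0
s0 | _[a]bcccb   read a → write b, move -1, go to s2
s2 | [_]bbcccb   read _ → write a, move +1, go to s2
s2 | a[b]bcccb   read b → write a, move 0, go to s0
s0 | a[a]bcccb   read a → write b, move -1, go to s2
s2 | [a]bbcccb   read a → write a, move +1, go to s0
s0 | a[b]bcccb   read b → write a, move +1, go to s2
s2 | aa[b]cccb   read b → write a, move 0, go to s0
s0 | aa[a]cccb   read a → write b, move -1, go to s2
s2 | a[a]bcccb   read a → write a, move +1, go to s0
s0 | aa[b]cccb   read b → write a, move +1, go to s2
s2 | aaa[c]ccb   read c → write b, move 0, go to s1
s1 | aaa[b]ccb   read b → write _, move 0, go to s1
s1 | aaa[_]ccb
Cell 0 holds a when M halts.

a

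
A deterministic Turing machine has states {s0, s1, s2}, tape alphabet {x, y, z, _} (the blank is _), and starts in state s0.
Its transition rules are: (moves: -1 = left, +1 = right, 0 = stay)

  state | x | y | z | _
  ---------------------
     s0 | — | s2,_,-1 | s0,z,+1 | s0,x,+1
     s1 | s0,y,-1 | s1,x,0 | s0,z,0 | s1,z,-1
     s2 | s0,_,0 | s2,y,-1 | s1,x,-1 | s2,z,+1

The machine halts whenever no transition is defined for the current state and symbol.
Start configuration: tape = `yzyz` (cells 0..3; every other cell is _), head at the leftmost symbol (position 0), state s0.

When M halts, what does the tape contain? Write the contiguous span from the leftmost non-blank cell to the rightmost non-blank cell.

zzxyz

state=s0 head=0 tape=_[y]zyz   (s0,y)→(s2,_,-1)
state=s2 head=-1 tape=[_]_zyz   (s2,_)→(s2,z,+1)
state=s2 head=0 tape=z[_]zyz   (s2,_)→(s2,z,+1)
state=s2 head=1 tape=zz[z]yz   (s2,z)→(s1,x,-1)
state=s1 head=0 tape=z[z]xyz   (s1,z)→(s0,z,0)
state=s0 head=0 tape=z[z]xyz   (s0,z)→(s0,z,+1)
state=s0 head=1 tape=zz[x]yz
The non-blank tape span at halt is zzxyz.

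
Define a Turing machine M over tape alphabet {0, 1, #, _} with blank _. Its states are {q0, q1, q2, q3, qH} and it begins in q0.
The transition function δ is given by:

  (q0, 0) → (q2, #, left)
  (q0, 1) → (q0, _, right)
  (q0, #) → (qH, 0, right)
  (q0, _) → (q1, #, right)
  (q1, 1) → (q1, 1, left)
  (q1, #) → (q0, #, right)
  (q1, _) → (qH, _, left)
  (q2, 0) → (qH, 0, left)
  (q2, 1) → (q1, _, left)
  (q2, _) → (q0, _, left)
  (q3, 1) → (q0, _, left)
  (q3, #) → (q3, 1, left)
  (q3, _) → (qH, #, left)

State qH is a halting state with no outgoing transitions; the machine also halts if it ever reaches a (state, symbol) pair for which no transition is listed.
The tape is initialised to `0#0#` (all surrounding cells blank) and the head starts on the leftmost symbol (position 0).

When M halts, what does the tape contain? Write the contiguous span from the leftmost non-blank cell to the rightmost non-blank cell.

#_##0#

q0 | __[0]#0#   read 0 → write #, move left, go to q2
q2 | _[_]##0#   read _ → write _, move left, go to q0
q0 | [_]_##0#   read _ → write #, move right, go to q1
q1 | #[_]##0#   read _ → write _, move left, go to qH
qH | [#]_##0#
The non-blank tape span at halt is #_##0#.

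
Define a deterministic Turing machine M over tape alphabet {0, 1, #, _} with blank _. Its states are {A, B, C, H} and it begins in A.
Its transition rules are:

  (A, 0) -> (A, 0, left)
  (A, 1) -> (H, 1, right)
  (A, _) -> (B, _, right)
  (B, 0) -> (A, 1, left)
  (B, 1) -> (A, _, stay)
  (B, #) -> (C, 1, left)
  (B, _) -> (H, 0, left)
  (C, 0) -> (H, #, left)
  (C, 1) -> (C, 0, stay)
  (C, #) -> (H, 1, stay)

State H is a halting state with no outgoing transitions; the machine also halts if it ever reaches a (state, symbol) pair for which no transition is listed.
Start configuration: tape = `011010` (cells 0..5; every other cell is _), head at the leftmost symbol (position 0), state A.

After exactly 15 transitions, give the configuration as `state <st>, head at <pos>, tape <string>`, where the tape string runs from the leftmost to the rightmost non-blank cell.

state A, head at 4, tape 0

A | _[0]11010   read 0 → write 0, move left, go to A
A | [_]011010   read _ → write _, move right, go to B
B | _[0]11010   read 0 → write 1, move left, go to A
A | [_]111010   read _ → write _, move right, go to B
B | _[1]11010   read 1 → write _, move stay, go to A
A | _[_]11010   read _ → write _, move right, go to B
B | __[1]1010   read 1 → write _, move stay, go to A
A | __[_]1010   read _ → write _, move right, go to B
B | ___[1]010   read 1 → write _, move stay, go to A
A | ___[_]010   read _ → write _, move right, go to B
B | ____[0]10   read 0 → write 1, move left, go to A
A | ___[_]110   read _ → write _, move right, go to B
B | ____[1]10   read 1 → write _, move stay, go to A
A | ____[_]10   read _ → write _, move right, go to B
B | _____[1]0   read 1 → write _, move stay, go to A
A | _____[_]0
After 15 steps: state A, head at 4, tape 0.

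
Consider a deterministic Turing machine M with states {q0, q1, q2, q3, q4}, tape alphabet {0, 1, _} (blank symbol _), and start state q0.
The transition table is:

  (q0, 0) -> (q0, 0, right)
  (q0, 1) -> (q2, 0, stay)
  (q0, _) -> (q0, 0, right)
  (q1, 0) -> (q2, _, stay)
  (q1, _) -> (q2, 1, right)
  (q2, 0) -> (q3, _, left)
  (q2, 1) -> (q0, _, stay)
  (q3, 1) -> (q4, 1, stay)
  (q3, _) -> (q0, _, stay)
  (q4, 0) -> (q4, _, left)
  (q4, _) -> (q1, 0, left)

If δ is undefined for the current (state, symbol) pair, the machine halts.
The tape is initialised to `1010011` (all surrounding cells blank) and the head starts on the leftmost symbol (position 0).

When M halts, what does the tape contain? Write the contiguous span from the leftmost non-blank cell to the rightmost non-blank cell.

000_0011

state=q0 head=0 tape=_[1]010011   (q0,1)→(q2,0,stay)
state=q2 head=0 tape=_[0]010011   (q2,0)→(q3,_,left)
state=q3 head=-1 tape=[_]_010011   (q3,_)→(q0,_,stay)
state=q0 head=-1 tape=[_]_010011   (q0,_)→(q0,0,right)
state=q0 head=0 tape=0[_]010011   (q0,_)→(q0,0,right)
state=q0 head=1 tape=00[0]10011   (q0,0)→(q0,0,right)
state=q0 head=2 tape=000[1]0011   (q0,1)→(q2,0,stay)
state=q2 head=2 tape=000[0]0011   (q2,0)→(q3,_,left)
state=q3 head=1 tape=00[0]_0011
The non-blank tape span at halt is 000_0011.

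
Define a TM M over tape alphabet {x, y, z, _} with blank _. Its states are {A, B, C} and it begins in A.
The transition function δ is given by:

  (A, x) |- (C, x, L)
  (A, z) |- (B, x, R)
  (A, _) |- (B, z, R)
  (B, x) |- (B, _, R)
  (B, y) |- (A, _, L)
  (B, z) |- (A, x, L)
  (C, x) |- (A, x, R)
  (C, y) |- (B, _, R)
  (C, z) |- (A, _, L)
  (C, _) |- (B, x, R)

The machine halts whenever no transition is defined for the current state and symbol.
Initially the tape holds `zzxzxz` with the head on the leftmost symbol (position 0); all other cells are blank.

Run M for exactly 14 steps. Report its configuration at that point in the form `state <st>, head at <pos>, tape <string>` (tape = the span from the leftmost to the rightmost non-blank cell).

state B, head at 6, tape x__z_z

A | _[z]zxzxz_   read z → write x, move R, go to B
B | _x[z]xzxz_   read z → write x, move L, go to A
A | _[x]xxzxz_   read x → write x, move L, go to C
C | [_]xxxzxz_   read _ → write x, move R, go to B
B | x[x]xxzxz_   read x → write _, move R, go to B
B | x_[x]xzxz_   read x → write _, move R, go to B
B | x__[x]zxz_   read x → write _, move R, go to B
B | x___[z]xz_   read z → write x, move L, go to A
A | x__[_]xxz_   read _ → write z, move R, go to B
B | x__z[x]xz_   read x → write _, move R, go to B
B | x__z_[x]z_   read x → write _, move R, go to B
B | x__z__[z]_   read z → write x, move L, go to A
A | x__z_[_]x_   read _ → write z, move R, go to B
B | x__z_z[x]_   read x → write _, move R, go to B
B | x__z_z_[_]
After 14 steps: state B, head at 6, tape x__z_z.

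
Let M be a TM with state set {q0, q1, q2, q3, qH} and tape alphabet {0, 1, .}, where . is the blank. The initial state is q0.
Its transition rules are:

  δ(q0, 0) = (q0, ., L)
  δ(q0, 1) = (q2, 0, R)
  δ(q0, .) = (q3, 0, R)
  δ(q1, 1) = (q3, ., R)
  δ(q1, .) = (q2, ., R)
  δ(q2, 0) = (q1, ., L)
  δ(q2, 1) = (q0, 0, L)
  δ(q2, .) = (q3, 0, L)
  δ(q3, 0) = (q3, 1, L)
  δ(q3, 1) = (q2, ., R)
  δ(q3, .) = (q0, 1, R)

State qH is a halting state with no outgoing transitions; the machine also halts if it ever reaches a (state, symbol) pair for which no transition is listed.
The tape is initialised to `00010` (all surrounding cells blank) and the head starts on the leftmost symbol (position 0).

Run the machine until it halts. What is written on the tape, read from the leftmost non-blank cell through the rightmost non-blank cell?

10.00010

q0 | ...[0]0010   read 0 → write ., move L, go to q0
q0 | ..[.].0010   read . → write 0, move R, go to q3
q3 | ..0[.]0010   read . → write 1, move R, go to q0
q0 | ..01[0]010   read 0 → write ., move L, go to q0
q0 | ..0[1].010   read 1 → write 0, move R, go to q2
q2 | ..00[.]010   read . → write 0, move L, go to q3
q3 | ..0[0]0010   read 0 → write 1, move L, go to q3
q3 | ..[0]10010   read 0 → write 1, move L, go to q3
q3 | .[.]110010   read . → write 1, move R, go to q0
q0 | .1[1]10010   read 1 → write 0, move R, go to q2
q2 | .10[1]0010   read 1 → write 0, move L, go to q0
q0 | .1[0]00010   read 0 → write ., move L, go to q0
q0 | .[1].00010   read 1 → write 0, move R, go to q2
q2 | .0[.]00010   read . → write 0, move L, go to q3
q3 | .[0]000010   read 0 → write 1, move L, go to q3
q3 | [.]1000010   read . → write 1, move R, go to q0
q0 | 1[1]000010   read 1 → write 0, move R, go to q2
q2 | 10[0]00010   read 0 → write ., move L, go to q1
q1 | 1[0].00010
The non-blank tape span at halt is 10.00010.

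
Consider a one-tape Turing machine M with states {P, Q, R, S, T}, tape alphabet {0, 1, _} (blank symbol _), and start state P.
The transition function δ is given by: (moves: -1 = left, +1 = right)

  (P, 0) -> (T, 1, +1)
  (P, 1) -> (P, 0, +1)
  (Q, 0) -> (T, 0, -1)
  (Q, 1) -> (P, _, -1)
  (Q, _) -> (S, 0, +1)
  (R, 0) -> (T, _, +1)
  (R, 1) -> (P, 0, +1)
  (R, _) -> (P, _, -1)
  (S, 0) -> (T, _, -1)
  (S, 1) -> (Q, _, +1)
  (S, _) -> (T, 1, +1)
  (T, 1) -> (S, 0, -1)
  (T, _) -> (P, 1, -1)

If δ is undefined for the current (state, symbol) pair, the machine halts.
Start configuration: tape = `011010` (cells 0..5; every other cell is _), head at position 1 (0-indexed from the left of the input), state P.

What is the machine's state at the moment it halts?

state=P head=1 tape=_0[1]1010   (P,1)→(P,0,+1)
state=P head=2 tape=_00[1]010   (P,1)→(P,0,+1)
state=P head=3 tape=_000[0]10   (P,0)→(T,1,+1)
state=T head=4 tape=_0001[1]0   (T,1)→(S,0,-1)
state=S head=3 tape=_000[1]00   (S,1)→(Q,_,+1)
state=Q head=4 tape=_000_[0]0   (Q,0)→(T,0,-1)
state=T head=3 tape=_000[_]00   (T,_)→(P,1,-1)
state=P head=2 tape=_00[0]100   (P,0)→(T,1,+1)
state=T head=3 tape=_001[1]00   (T,1)→(S,0,-1)
state=S head=2 tape=_00[1]000   (S,1)→(Q,_,+1)
state=Q head=3 tape=_00_[0]00   (Q,0)→(T,0,-1)
state=T head=2 tape=_00[_]000   (T,_)→(P,1,-1)
state=P head=1 tape=_0[0]1000   (P,0)→(T,1,+1)
state=T head=2 tape=_01[1]000   (T,1)→(S,0,-1)
state=S head=1 tape=_0[1]0000   (S,1)→(Q,_,+1)
state=Q head=2 tape=_0_[0]000   (Q,0)→(T,0,-1)
state=T head=1 tape=_0[_]0000   (T,_)→(P,1,-1)
state=P head=0 tape=_[0]10000   (P,0)→(T,1,+1)
state=T head=1 tape=_1[1]0000   (T,1)→(S,0,-1)
state=S head=0 tape=_[1]00000   (S,1)→(Q,_,+1)
state=Q head=1 tape=__[0]0000   (Q,0)→(T,0,-1)
state=T head=0 tape=_[_]00000   (T,_)→(P,1,-1)
state=P head=-1 tape=[_]100000
No transition is defined for (P, _); M halts in state P.

P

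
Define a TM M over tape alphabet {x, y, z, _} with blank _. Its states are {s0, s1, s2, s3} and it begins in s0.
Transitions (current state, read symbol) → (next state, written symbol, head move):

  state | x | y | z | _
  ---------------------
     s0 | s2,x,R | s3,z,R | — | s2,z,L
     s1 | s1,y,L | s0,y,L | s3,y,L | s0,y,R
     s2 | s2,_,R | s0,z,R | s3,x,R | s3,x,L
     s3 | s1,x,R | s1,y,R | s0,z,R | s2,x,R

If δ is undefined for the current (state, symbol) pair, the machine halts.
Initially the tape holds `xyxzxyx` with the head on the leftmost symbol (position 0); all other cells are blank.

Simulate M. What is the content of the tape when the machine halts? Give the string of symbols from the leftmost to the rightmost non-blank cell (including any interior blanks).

s0 | [x]yxzxyx___   read x → write x, move R, go to s2
s2 | x[y]xzxyx___   read y → write z, move R, go to s0
s0 | xz[x]zxyx___   read x → write x, move R, go to s2
s2 | xzx[z]xyx___   read z → write x, move R, go to s3
s3 | xzxx[x]yx___   read x → write x, move R, go to s1
s1 | xzxxx[y]x___   read y → write y, move L, go to s0
s0 | xzxx[x]yx___   read x → write x, move R, go to s2
s2 | xzxxx[y]x___   read y → write z, move R, go to s0
s0 | xzxxxz[x]___   read x → write x, move R, go to s2
s2 | xzxxxzx[_]__   read _ → write x, move L, go to s3
s3 | xzxxxz[x]x__   read x → write x, move R, go to s1
s1 | xzxxxzx[x]__   read x → write y, move L, go to s1
s1 | xzxxxz[x]y__   read x → write y, move L, go to s1
s1 | xzxxx[z]yy__   read z → write y, move L, go to s3
s3 | xzxx[x]yyy__   read x → write x, move R, go to s1
s1 | xzxxx[y]yy__   read y → write y, move L, go to s0
s0 | xzxx[x]yyy__   read x → write x, move R, go to s2
s2 | xzxxx[y]yy__   read y → write z, move R, go to s0
s0 | xzxxxz[y]y__   read y → write z, move R, go to s3
s3 | xzxxxzz[y]__   read y → write y, move R, go to s1
s1 | xzxxxzzy[_]_   read _ → write y, move R, go to s0
s0 | xzxxxzzyy[_]   read _ → write z, move L, go to s2
s2 | xzxxxzzy[y]z   read y → write z, move R, go to s0
s0 | xzxxxzzyz[z]
The non-blank tape span at halt is xzxxxzzyzz.

xzxxxzzyzz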